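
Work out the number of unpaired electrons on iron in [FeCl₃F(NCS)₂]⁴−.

4

Ligand charges: each chloride is −1; each fluoride is −1; each isothiocyanate is −1. With an overall charge of −4 the iron centre must be in the +2 oxidation state.
Iron is a group-8 element; Fe(II) is therefore d⁶.
The spin state decides the count: Chloride, fluoride, and isothiocyanate are weak-field ligands for a first-row metal, so the complex is high-spin.
An octahedral high-spin d⁶ ion is t₂g⁴e_g², giving 4 unpaired electrons.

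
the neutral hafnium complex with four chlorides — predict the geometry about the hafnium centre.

Ligand charges: each chloride is −1. With an overall charge of 0 the hafnium centre must be in the +4 oxidation state.
Hf sits in group 4, so the d-electron count is 4 − 4 = 0.
Coordination number: 4.
A d⁰ ion has no crystal-field stabilisation preference between square planar and tetrahedral, so four ligands adopt the sterically favoured tetrahedral geometry.

tetrahedral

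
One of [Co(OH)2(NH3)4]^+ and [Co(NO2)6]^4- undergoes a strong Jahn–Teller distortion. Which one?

[Co(OH)2(NH3)4]^+: Ligand charges: each hydroxide is −1; ammonia is neutral. With an overall charge of +1 the cobalt centre must be in the +3 oxidation state. Group 9 minus oxidation state 3 gives a d⁶ configuration. Co(III) has an exceptionally large octahedral splitting and is low-spin with essentially every ligand except fluoride. The d⁶ configuration leaves the e_g set evenly filled (or empty) — no strong Jahn–Teller driving force.
[Co(NO2)6]^4-: Each nitro (N-bound nitrite) is −1; balancing the −4 overall charge requires Co(II). Group 9 minus oxidation state 2 gives a d⁷ configuration. Nitro (N-bound nitrite) is a strong-field ligand (high in the spectrochemical series) for a first-row metal, so the complex is low-spin. The t₂g⁶e_g¹ (low-spin) configuration has an unevenly filled e_g set; the Jahn–Teller theorem predicts a tetragonal distortion (typically axial elongation) to lift the degeneracy.

[Co(NO2)6]^4-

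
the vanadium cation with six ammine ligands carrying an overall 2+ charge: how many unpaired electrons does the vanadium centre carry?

Ammonia is neutral; balancing the +2 overall charge requires V(II).
V sits in group 5, so the d-electron count is 5 − 2 = 3.
In an octahedral field the d³ configuration is t₂g³e_g⁰ (only one arrangement possible), giving 3 unpaired electrons.

3 unpaired electrons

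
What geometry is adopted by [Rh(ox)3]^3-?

Summing ligand charges against the −3 overall charge gives an oxidation state of +3 for rhodium.
Rh sits in group 9, so the d-electron count is 9 − 3 = 6.
Counting donor atoms: 3×oxalate (bidentate) → 6 donors. Coordination number = 6.
Six donors around a single metal centre give an octahedral coordination sphere.

octahedral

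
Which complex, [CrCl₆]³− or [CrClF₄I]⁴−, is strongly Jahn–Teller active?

[CrCl₆]³−: Each chloride is −1; balancing the −3 overall charge requires Cr(III). Cr sits in group 6, so the d-electron count is 6 − 3 = 3. The d³ configuration leaves the e_g set evenly filled (or empty) — no strong Jahn–Teller driving force.
[CrClF₄I]⁴−: Ligand charges: each chloride is −1; each fluoride is −1; each iodide is −1. With an overall charge of −4 the chromium centre must be in the +2 oxidation state. Group 6 minus oxidation state 2 gives a d⁴ configuration. Chloride, fluoride, and iodide are weak-field ligands for a first-row metal, so the complex is high-spin. The t₂g³e_g¹ (high-spin) configuration has an unevenly filled e_g set; the Jahn–Teller theorem predicts a tetragonal distortion (typically axial elongation) to lift the degeneracy.

[CrClF₄I]⁴−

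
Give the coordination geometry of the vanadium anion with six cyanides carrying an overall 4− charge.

Ligand charges: each cyanide is −1. With an overall charge of −4 the vanadium centre must be in the +2 oxidation state.
Group 5 minus oxidation state 2 gives a d³ configuration.
With 6 monodentate ligands the coordination number is 6.
Six donors around a single metal centre give an octahedral coordination sphere.

octahedral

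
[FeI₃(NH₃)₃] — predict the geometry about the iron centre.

Each iodide is −1; ammonia is neutral; balancing the 0 overall charge requires Fe(III).
Fe sits in group 8, so the d-electron count is 8 − 3 = 5.
Coordination number: 6.
Six donors around a single metal centre give an octahedral coordination sphere.

octahedral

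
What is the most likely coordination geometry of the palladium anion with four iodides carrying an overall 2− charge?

Ligand charges: each iodide is −1. With an overall charge of −2 the palladium centre must be in the +2 oxidation state.
Palladium is a group-10 element; Pd(II) is therefore d⁸.
With 4 monodentate ligands the coordination number is 4.
A 4d d⁸ ion has a large crystal-field splitting; square planar leaves the high-energy d_{x²−y²} orbital empty and maximises CFSE.

square planar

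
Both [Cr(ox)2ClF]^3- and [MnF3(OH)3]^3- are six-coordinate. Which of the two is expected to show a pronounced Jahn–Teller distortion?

[MnF3(OH)3]^3-

[Cr(ox)2ClF]^3-: Ligand charges: each oxalate is −2; each chloride is −1; each fluoride is −1. With an overall charge of −3 the chromium centre must be in the +3 oxidation state. Cr sits in group 6, so the d-electron count is 6 − 3 = 3. The d³ configuration leaves the e_g set evenly filled (or empty) — no strong Jahn–Teller driving force.
[MnF3(OH)3]^3-: Each fluoride is −1; each hydroxide is −1; balancing the −3 overall charge requires Mn(III). Mn sits in group 7, so the d-electron count is 7 − 3 = 4. Fluoride and hydroxide are weak-field ligands for a first-row metal, so the complex is high-spin. The t₂g³e_g¹ (high-spin) configuration has an unevenly filled e_g set; the Jahn–Teller theorem predicts a tetragonal distortion (typically axial elongation) to lift the degeneracy.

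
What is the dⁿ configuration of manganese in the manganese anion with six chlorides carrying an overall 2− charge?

Ligand charges: each chloride is −1. With an overall charge of −2 the manganese centre must be in the +4 oxidation state.
Group 7 minus oxidation state 4 gives a d³ configuration.

d³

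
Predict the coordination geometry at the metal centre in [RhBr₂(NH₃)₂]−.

Ligand charges: each bromide is −1; ammonia is neutral. With an overall charge of −1 the rhodium centre must be in the +1 oxidation state.
Rh sits in group 9, so the d-electron count is 9 − 1 = 8.
With 4 monodentate ligands the coordination number is 4.
A 4d d⁸ ion has a large crystal-field splitting; square planar leaves the high-energy d_{x²−y²} orbital empty and maximises CFSE.

square planar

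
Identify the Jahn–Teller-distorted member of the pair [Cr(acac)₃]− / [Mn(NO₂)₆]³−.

[Cr(acac)₃]−: Ligand charges: each acetylacetonate is −1. With an overall charge of −1 the chromium centre must be in the +2 oxidation state. Group 6 minus oxidation state 2 gives a d⁴ configuration. Acetylacetonate is a weak-field ligand for a first-row metal, so the complex is high-spin. The t₂g³e_g¹ (high-spin) configuration has an unevenly filled e_g set; the Jahn–Teller theorem predicts a tetragonal distortion (typically axial elongation) to lift the degeneracy.
[Mn(NO₂)₆]³−: Summing ligand charges against the −3 overall charge gives an oxidation state of +3 for manganese. Group 7 minus oxidation state 3 gives a d⁴ configuration. Nitro (N-bound nitrite) is a strong-field ligand (high in the spectrochemical series) for a first-row metal, so the complex is low-spin. The d⁴ configuration leaves the e_g set evenly filled (or empty) — no strong Jahn–Teller driving force.

[Cr(acac)₃]−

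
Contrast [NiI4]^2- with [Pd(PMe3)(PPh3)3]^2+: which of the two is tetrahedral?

[NiI4]^2-

For [NiI4]^2-: Ligand charges: each iodide is −1. With an overall charge of −2 the nickel centre must be in the +2 oxidation state. Nickel is a group-10 element; Ni(II) is therefore d⁸. Iodide is a weak-field ligand. With weak-field ligands the CFSE gain from square planar is small, so a 3d d⁸ ion takes the sterically preferred tetrahedral geometry. → tetrahedral.
For [Pd(PMe3)(PPh3)3]^2+: Trimethylphosphine is neutral; triphenylphosphine is neutral; balancing the +2 overall charge requires Pd(II). Pd sits in group 10, so the d-electron count is 10 − 2 = 8. A 4d d⁸ ion has a large crystal-field splitting; square planar leaves the high-energy d_{x²−y²} orbital empty and maximises CFSE. → square planar.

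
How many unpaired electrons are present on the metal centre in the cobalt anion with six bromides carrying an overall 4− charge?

Ligand charges: each bromide is −1. With an overall charge of −4 the cobalt centre must be in the +2 oxidation state.
Cobalt is a group-9 element; Co(II) is therefore d⁷.
The spin state decides the count: Bromide is a weak-field ligand for a first-row metal, so the complex is high-spin.
An octahedral high-spin d⁷ ion is t₂g⁵e_g², giving 3 unpaired electrons.

3 unpaired electrons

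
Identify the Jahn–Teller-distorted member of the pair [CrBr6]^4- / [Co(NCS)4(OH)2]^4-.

[CrBr6]^4-

[CrBr6]^4-: Ligand charges: each bromide is −1. With an overall charge of −4 the chromium centre must be in the +2 oxidation state. Cr sits in group 6, so the d-electron count is 6 − 2 = 4. Bromide is a weak-field ligand for a first-row metal, so the complex is high-spin. The t₂g³e_g¹ (high-spin) configuration has an unevenly filled e_g set; the Jahn–Teller theorem predicts a tetragonal distortion (typically axial elongation) to lift the degeneracy.
[Co(NCS)4(OH)2]^4-: Ligand charges: each isothiocyanate is −1; each hydroxide is −1. With an overall charge of −4 the cobalt centre must be in the +2 oxidation state. Cobalt is a group-9 element; Co(II) is therefore d⁷. Hydroxide and isothiocyanate are weak-field ligands for a first-row metal, so the complex is high-spin. The d⁷ configuration leaves the e_g set evenly filled (or empty) — no strong Jahn–Teller driving force.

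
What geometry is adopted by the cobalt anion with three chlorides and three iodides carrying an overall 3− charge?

octahedral

Each chloride is −1; each iodide is −1; balancing the −3 overall charge requires Co(III).
Co sits in group 9, so the d-electron count is 9 − 3 = 6.
With 6 monodentate ligands the coordination number is 6.
Six donors around a single metal centre give an octahedral coordination sphere.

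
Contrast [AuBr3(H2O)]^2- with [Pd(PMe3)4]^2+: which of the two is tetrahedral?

[AuBr3(H2O)]^2-

For [AuBr3(H2O)]^2-: Ligand charges: each bromide is −1; water is neutral. With an overall charge of −2 the gold centre must be in the +1 oxidation state. Gold is a group-11 element; Au(I) is therefore d¹⁰. A d¹⁰ ion has no crystal-field stabilisation preference between square planar and tetrahedral, so four ligands adopt the sterically favoured tetrahedral geometry. → tetrahedral.
For [Pd(PMe3)4]^2+: Summing ligand charges against the +2 overall charge gives an oxidation state of +2 for palladium. Palladium is a group-10 element; Pd(II) is therefore d⁸. A 4d d⁸ ion has a large crystal-field splitting; square planar leaves the high-energy d_{x²−y²} orbital empty and maximises CFSE. → square planar.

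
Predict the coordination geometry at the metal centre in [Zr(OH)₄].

Ligand charges: each hydroxide is −1. With an overall charge of 0 the zirconium centre must be in the +4 oxidation state.
Zirconium is a group-4 element; Zr(IV) is therefore d⁰.
Coordination number: 4.
A d⁰ ion has no crystal-field stabilisation preference between square planar and tetrahedral, so four ligands adopt the sterically favoured tetrahedral geometry.

tetrahedral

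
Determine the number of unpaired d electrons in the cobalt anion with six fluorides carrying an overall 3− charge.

4 unpaired electrons

Summing ligand charges against the −3 overall charge gives an oxidation state of +3 for cobalt.
Co sits in group 9, so the d-electron count is 9 − 3 = 6.
The spin state decides the count: fluoride is the one ligand weak enough to leave Co(III) high-spin — [CoF₆]³⁻ is the classic exception.
An octahedral high-spin d⁶ ion is t₂g⁴e_g², giving 4 unpaired electrons.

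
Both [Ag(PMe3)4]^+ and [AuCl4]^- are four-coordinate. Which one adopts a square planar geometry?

[AuCl4]^-

For [Ag(PMe3)4]^+: Trimethylphosphine is neutral; balancing the +1 overall charge requires Ag(I). Ag sits in group 11, so the d-electron count is 11 − 1 = 10. A d¹⁰ ion has no crystal-field stabilisation preference between square planar and tetrahedral, so four ligands adopt the sterically favoured tetrahedral geometry. → tetrahedral.
For [AuCl4]^-: Summing ligand charges against the −1 overall charge gives an oxidation state of +3 for gold. Gold is a group-11 element; Au(III) is therefore d⁸. A 5d d⁸ ion has a large crystal-field splitting; square planar leaves the high-energy d_{x²−y²} orbital empty and maximises CFSE. → square planar.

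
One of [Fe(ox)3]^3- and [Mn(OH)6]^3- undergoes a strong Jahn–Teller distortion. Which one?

[Fe(ox)3]^3-: Ligand charges: each oxalate is −2. With an overall charge of −3 the iron centre must be in the +3 oxidation state. Iron is a group-8 element; Fe(III) is therefore d⁵. Oxalate is a weak-field ligand for a first-row metal, so the complex is high-spin. The d⁵ configuration leaves the e_g set evenly filled (or empty) — no strong Jahn–Teller driving force.
[Mn(OH)6]^3-: Each hydroxide is −1; balancing the −3 overall charge requires Mn(III). Group 7 minus oxidation state 3 gives a d⁴ configuration. Hydroxide is a weak-field ligand for a first-row metal, so the complex is high-spin. The t₂g³e_g¹ (high-spin) configuration has an unevenly filled e_g set; the Jahn–Teller theorem predicts a tetragonal distortion (typically axial elongation) to lift the degeneracy.

[Mn(OH)6]^3-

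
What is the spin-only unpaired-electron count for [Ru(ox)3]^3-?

1 unpaired electron

Summing ligand charges against the −3 overall charge gives an oxidation state of +3 for ruthenium.
Ru sits in group 8, so the d-electron count is 8 − 3 = 5.
Counting donor atoms: 3×oxalate (bidentate) → 6 donors. Coordination number = 6.
The spin state decides the count: a 4d ion has a large Δₒ and is invariably low-spin.
An octahedral low-spin d⁵ ion is t₂g⁵e_g⁰, giving 1 unpaired electron.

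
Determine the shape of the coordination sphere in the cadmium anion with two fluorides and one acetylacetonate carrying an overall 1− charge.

Ligand charges: each fluoride is −1; each acetylacetonate is −1. With an overall charge of −1 the cadmium centre must be in the +2 oxidation state.
Cd sits in group 12, so the d-electron count is 12 − 2 = 10.
Counting donor atoms: 2×fluoride (monodentate) → 2 donors; 1×acetylacetonate (bidentate) → 2 donors. Coordination number = 4.
A d¹⁰ ion has no crystal-field stabilisation preference between square planar and tetrahedral, so four ligands adopt the sterically favoured tetrahedral geometry.

tetrahedral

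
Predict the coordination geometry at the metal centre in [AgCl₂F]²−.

trigonal planar

Each chloride is −1; each fluoride is −1; balancing the −2 overall charge requires Ag(I).
Group 11 minus oxidation state 1 gives a d¹⁰ configuration.
With 3 monodentate ligands the coordination number is 3.
Three ligands around a d¹⁰ centre minimise repulsion in a trigonal-planar arrangement.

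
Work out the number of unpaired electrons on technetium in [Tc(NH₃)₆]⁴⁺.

3

Ammonia is neutral; balancing the +4 overall charge requires Tc(IV).
Tc sits in group 7, so the d-electron count is 7 − 4 = 3.
In an octahedral field the d³ configuration is t₂g³e_g⁰ (only one arrangement possible), giving 3 unpaired electrons.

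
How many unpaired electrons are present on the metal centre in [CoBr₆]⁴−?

3 unpaired electrons

Each bromide is −1; balancing the −4 overall charge requires Co(II).
Cobalt is a group-9 element; Co(II) is therefore d⁷.
The spin state decides the count: Bromide is a weak-field ligand for a first-row metal, so the complex is high-spin.
An octahedral high-spin d⁷ ion is t₂g⁵e_g², giving 3 unpaired electrons.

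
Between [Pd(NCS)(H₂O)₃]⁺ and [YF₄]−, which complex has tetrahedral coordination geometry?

For [Pd(NCS)(H₂O)₃]⁺: Each isothiocyanate is −1; water is neutral; balancing the +1 overall charge requires Pd(II). Palladium is a group-10 element; Pd(II) is therefore d⁸. A 4d d⁸ ion has a large crystal-field splitting; square planar leaves the high-energy d_{x²−y²} orbital empty and maximises CFSE. → square planar.
For [YF₄]−: Each fluoride is −1; balancing the −1 overall charge requires Y(III). Y sits in group 3, so the d-electron count is 3 − 3 = 0. A d⁰ ion has no crystal-field stabilisation preference between square planar and tetrahedral, so four ligands adopt the sterically favoured tetrahedral geometry. → tetrahedral.

[YF₄]−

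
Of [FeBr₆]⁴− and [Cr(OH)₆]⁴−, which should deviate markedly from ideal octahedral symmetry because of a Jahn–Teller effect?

[FeBr₆]⁴−: Each bromide is −1; balancing the −4 overall charge requires Fe(II). Fe sits in group 8, so the d-electron count is 8 − 2 = 6. Bromide is a weak-field ligand for a first-row metal, so the complex is high-spin. The d⁶ configuration leaves the e_g set evenly filled (or empty) — no strong Jahn–Teller driving force.
[Cr(OH)₆]⁴−: Ligand charges: each hydroxide is −1. With an overall charge of −4 the chromium centre must be in the +2 oxidation state. Group 6 minus oxidation state 2 gives a d⁴ configuration. Hydroxide is a weak-field ligand for a first-row metal, so the complex is high-spin. The t₂g³e_g¹ (high-spin) configuration has an unevenly filled e_g set; the Jahn–Teller theorem predicts a tetragonal distortion (typically axial elongation) to lift the degeneracy.

[Cr(OH)₆]⁴−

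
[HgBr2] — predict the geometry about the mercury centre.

linear

Ligand charges: each bromide is −1. With an overall charge of 0 the mercury centre must be in the +2 oxidation state.
Group 12 minus oxidation state 2 gives a d¹⁰ configuration.
Coordination number: 2.
A d¹⁰ ion with only two ligands adopts a linear arrangement (sp hybridisation; no CFSE preference).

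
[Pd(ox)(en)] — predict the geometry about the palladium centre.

square planar

Each oxalate is −2; ethylenediamine is neutral; balancing the 0 overall charge requires Pd(II).
Group 10 minus oxidation state 2 gives a d⁸ configuration.
Counting donor atoms: 1×oxalate (bidentate) → 2 donors; 1×ethylenediamine (bidentate) → 2 donors. Coordination number = 4.
A 4d d⁸ ion has a large crystal-field splitting; square planar leaves the high-energy d_{x²−y²} orbital empty and maximises CFSE.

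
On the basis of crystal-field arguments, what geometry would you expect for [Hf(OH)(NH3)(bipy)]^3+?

Summing ligand charges against the +3 overall charge gives an oxidation state of +4 for hafnium.
Hafnium is a group-4 element; Hf(IV) is therefore d⁰.
Counting donor atoms: 1×hydroxide (monodentate) → 1 donor; 1×ammonia (monodentate) → 1 donor; 1×2,2′-bipyridine (bidentate) → 2 donors. Coordination number = 4.
A d⁰ ion has no crystal-field stabilisation preference between square planar and tetrahedral, so four ligands adopt the sterically favoured tetrahedral geometry.

tetrahedral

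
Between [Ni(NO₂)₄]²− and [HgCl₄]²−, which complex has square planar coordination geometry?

For [Ni(NO₂)₄]²−: Ligand charges: each nitro (N-bound nitrite) is −1. With an overall charge of −2 the nickel centre must be in the +2 oxidation state. Nickel is a group-10 element; Ni(II) is therefore d⁸. Nitro (N-bound nitrite) is a strong-field ligand (high in the spectrochemical series). A 3d d⁸ ion with strong-field ligands gains enough CFSE to favour square planar over tetrahedral. → square planar.
For [HgCl₄]²−: Summing ligand charges against the −2 overall charge gives an oxidation state of +2 for mercury. Mercury is a group-12 element; Hg(II) is therefore d¹⁰. A d¹⁰ ion has no crystal-field stabilisation preference between square planar and tetrahedral, so four ligands adopt the sterically favoured tetrahedral geometry. → tetrahedral.

[Ni(NO₂)₄]²−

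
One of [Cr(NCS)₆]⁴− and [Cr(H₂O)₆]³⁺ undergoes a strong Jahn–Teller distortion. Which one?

[Cr(NCS)₆]⁴−

[Cr(NCS)₆]⁴−: Each isothiocyanate is −1; balancing the −4 overall charge requires Cr(II). Group 6 minus oxidation state 2 gives a d⁴ configuration. Isothiocyanate is a weak-field ligand for a first-row metal, so the complex is high-spin. The t₂g³e_g¹ (high-spin) configuration has an unevenly filled e_g set; the Jahn–Teller theorem predicts a tetragonal distortion (typically axial elongation) to lift the degeneracy.
[Cr(H₂O)₆]³⁺: Summing ligand charges against the +3 overall charge gives an oxidation state of +3 for chromium. Cr sits in group 6, so the d-electron count is 6 − 3 = 3. The d³ configuration leaves the e_g set evenly filled (or empty) — no strong Jahn–Teller driving force.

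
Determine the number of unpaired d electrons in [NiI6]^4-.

2 unpaired electrons

Each iodide is −1; balancing the −4 overall charge requires Ni(II).
Group 10 minus oxidation state 2 gives a d⁸ configuration.
In an octahedral field the d⁸ configuration is t₂g⁶e_g² (only one arrangement possible), giving 2 unpaired electrons.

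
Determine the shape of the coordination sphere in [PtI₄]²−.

Ligand charges: each iodide is −1. With an overall charge of −2 the platinum centre must be in the +2 oxidation state.
Group 10 minus oxidation state 2 gives a d⁸ configuration.
With 4 monodentate ligands the coordination number is 4.
A 5d d⁸ ion has a large crystal-field splitting; square planar leaves the high-energy d_{x²−y²} orbital empty and maximises CFSE.

square planar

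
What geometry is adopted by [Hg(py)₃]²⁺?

trigonal planar

Summing ligand charges against the +2 overall charge gives an oxidation state of +2 for mercury.
Group 12 minus oxidation state 2 gives a d¹⁰ configuration.
Coordination number: 3.
Three ligands around a d¹⁰ centre minimise repulsion in a trigonal-planar arrangement.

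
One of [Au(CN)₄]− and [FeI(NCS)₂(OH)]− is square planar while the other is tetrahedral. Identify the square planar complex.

[Au(CN)₄]−

For [Au(CN)₄]−: Each cyanide is −1; balancing the −1 overall charge requires Au(III). Au sits in group 11, so the d-electron count is 11 − 3 = 8. A 5d d⁸ ion has a large crystal-field splitting; square planar leaves the high-energy d_{x²−y²} orbital empty and maximises CFSE. → square planar.
For [FeI(NCS)₂(OH)]−: Summing ligand charges against the −1 overall charge gives an oxidation state of +3 for iron. Fe sits in group 8, so the d-electron count is 8 − 3 = 5. A high-spin d⁵ ion has zero CFSE in either geometry, so four ligands adopt the sterically favoured tetrahedral geometry. → tetrahedral.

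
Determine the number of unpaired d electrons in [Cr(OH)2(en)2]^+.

Summing ligand charges against the +1 overall charge gives an oxidation state of +3 for chromium.
Group 6 minus oxidation state 3 gives a d³ configuration.
Counting donor atoms: 2×hydroxide (monodentate) → 2 donors; 2×ethylenediamine (bidentate) → 4 donors. Coordination number = 6.
In an octahedral field the d³ configuration is t₂g³e_g⁰ (only one arrangement possible), giving 3 unpaired electrons.

3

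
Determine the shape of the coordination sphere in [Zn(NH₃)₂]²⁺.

Ammonia is neutral; balancing the +2 overall charge requires Zn(II).
Zinc is a group-12 element; Zn(II) is therefore d¹⁰.
Coordination number: 2.
A d¹⁰ ion with only two ligands adopts a linear arrangement (sp hybridisation; no CFSE preference).

linear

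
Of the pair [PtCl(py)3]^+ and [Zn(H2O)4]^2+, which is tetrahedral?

For [PtCl(py)3]^+: Ligand charges: each chloride is −1; pyridine is neutral. With an overall charge of +1 the platinum centre must be in the +2 oxidation state. Group 10 minus oxidation state 2 gives a d⁸ configuration. A 5d d⁸ ion has a large crystal-field splitting; square planar leaves the high-energy d_{x²−y²} orbital empty and maximises CFSE. → square planar.
For [Zn(H2O)4]^2+: Water is neutral; balancing the +2 overall charge requires Zn(II). Group 12 minus oxidation state 2 gives a d¹⁰ configuration. A d¹⁰ ion has no crystal-field stabilisation preference between square planar and tetrahedral, so four ligands adopt the sterically favoured tetrahedral geometry. → tetrahedral.

[Zn(H2O)4]^2+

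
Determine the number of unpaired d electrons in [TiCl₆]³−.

1 unpaired electron

Ligand charges: each chloride is −1. With an overall charge of −3 the titanium centre must be in the +3 oxidation state.
Group 4 minus oxidation state 3 gives a d¹ configuration.
In an octahedral field the d¹ configuration is t₂g¹e_g⁰ (only one arrangement possible), giving 1 unpaired electron.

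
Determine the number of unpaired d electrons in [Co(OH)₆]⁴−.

Summing ligand charges against the −4 overall charge gives an oxidation state of +2 for cobalt.
Co sits in group 9, so the d-electron count is 9 − 2 = 7.
The spin state decides the count: Hydroxide is a weak-field ligand for a first-row metal, so the complex is high-spin.
An octahedral high-spin d⁷ ion is t₂g⁵e_g², giving 3 unpaired electrons.

3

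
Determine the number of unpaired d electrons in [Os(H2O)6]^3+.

1

Ligand charges: water is neutral. With an overall charge of +3 the osmium centre must be in the +3 oxidation state.
Group 8 minus oxidation state 3 gives a d⁵ configuration.
The spin state decides the count: a 5d ion has a large Δₒ and is invariably low-spin.
An octahedral low-spin d⁵ ion is t₂g⁵e_g⁰, giving 1 unpaired electron.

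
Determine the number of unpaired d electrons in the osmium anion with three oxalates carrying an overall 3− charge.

1 unpaired electron

Each oxalate is −2; balancing the −3 overall charge requires Os(III).
Osmium is a group-8 element; Os(III) is therefore d⁵.
Counting donor atoms: 3×oxalate (bidentate) → 6 donors. Coordination number = 6.
The spin state decides the count: a 5d ion has a large Δₒ and is invariably low-spin.
An octahedral low-spin d⁵ ion is t₂g⁵e_g⁰, giving 1 unpaired electron.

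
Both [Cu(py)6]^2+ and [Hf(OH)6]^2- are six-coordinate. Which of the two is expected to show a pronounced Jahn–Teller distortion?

[Cu(py)6]^2+: Pyridine is neutral; balancing the +2 overall charge requires Cu(II). Group 11 minus oxidation state 2 gives a d⁹ configuration. The t₂g⁶e_g³ configuration has an unevenly filled e_g set; the Jahn–Teller theorem predicts a tetragonal distortion (typically axial elongation) to lift the degeneracy.
[Hf(OH)6]^2-: Each hydroxide is −1; balancing the −2 overall charge requires Hf(IV). Hafnium is a group-4 element; Hf(IV) is therefore d⁰. The d⁰ configuration leaves the e_g set evenly filled (or empty) — no strong Jahn–Teller driving force.

[Cu(py)6]^2+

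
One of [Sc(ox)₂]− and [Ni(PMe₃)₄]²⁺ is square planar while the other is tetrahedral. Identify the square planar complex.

[Ni(PMe₃)₄]²⁺

For [Sc(ox)₂]−: Summing ligand charges against the −1 overall charge gives an oxidation state of +3 for scandium. Group 3 minus oxidation state 3 gives a d⁰ configuration. A d⁰ ion has no crystal-field stabilisation preference between square planar and tetrahedral, so four ligands adopt the sterically favoured tetrahedral geometry. → tetrahedral.
For [Ni(PMe₃)₄]²⁺: Trimethylphosphine is neutral; balancing the +2 overall charge requires Ni(II). Nickel is a group-10 element; Ni(II) is therefore d⁸. Trimethylphosphine is a strong-field ligand (high in the spectrochemical series). A 3d d⁸ ion with strong-field ligands gains enough CFSE to favour square planar over tetrahedral. → square planar.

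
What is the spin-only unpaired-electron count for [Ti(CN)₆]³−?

Summing ligand charges against the −3 overall charge gives an oxidation state of +3 for titanium.
Ti sits in group 4, so the d-electron count is 4 − 3 = 1.
In an octahedral field the d¹ configuration is t₂g¹e_g⁰ (only one arrangement possible), giving 1 unpaired electron.

1 unpaired electron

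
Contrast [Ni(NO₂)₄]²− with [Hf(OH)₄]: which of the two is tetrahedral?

[Hf(OH)₄]

For [Ni(NO₂)₄]²−: Ligand charges: each nitro (N-bound nitrite) is −1. With an overall charge of −2 the nickel centre must be in the +2 oxidation state. Ni sits in group 10, so the d-electron count is 10 − 2 = 8. Nitro (N-bound nitrite) is a strong-field ligand (high in the spectrochemical series). A 3d d⁸ ion with strong-field ligands gains enough CFSE to favour square planar over tetrahedral. → square planar.
For [Hf(OH)₄]: Ligand charges: each hydroxide is −1. With an overall charge of 0 the hafnium centre must be in the +4 oxidation state. Hafnium is a group-4 element; Hf(IV) is therefore d⁰. A d⁰ ion has no crystal-field stabilisation preference between square planar and tetrahedral, so four ligands adopt the sterically favoured tetrahedral geometry. → tetrahedral.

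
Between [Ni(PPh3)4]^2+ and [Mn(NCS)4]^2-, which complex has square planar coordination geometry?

For [Ni(PPh3)4]^2+: Triphenylphosphine is neutral; balancing the +2 overall charge requires Ni(II). Group 10 minus oxidation state 2 gives a d⁸ configuration. Triphenylphosphine is a strong-field ligand (high in the spectrochemical series). A 3d d⁸ ion with strong-field ligands gains enough CFSE to favour square planar over tetrahedral. → square planar.
For [Mn(NCS)4]^2-: Each isothiocyanate is −1; balancing the −2 overall charge requires Mn(II). Group 7 minus oxidation state 2 gives a d⁵ configuration. A high-spin d⁵ ion has zero CFSE in either geometry, so four ligands adopt the sterically favoured tetrahedral geometry. → tetrahedral.

[Ni(PPh3)4]^2+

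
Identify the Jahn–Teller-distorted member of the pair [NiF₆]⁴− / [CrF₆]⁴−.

[CrF₆]⁴−

[NiF₆]⁴−: Each fluoride is −1; balancing the −4 overall charge requires Ni(II). Group 10 minus oxidation state 2 gives a d⁸ configuration. The d⁸ configuration leaves the e_g set evenly filled (or empty) — no strong Jahn–Teller driving force.
[CrF₆]⁴−: Each fluoride is −1; balancing the −4 overall charge requires Cr(II). Cr sits in group 6, so the d-electron count is 6 − 2 = 4. Fluoride is a weak-field ligand for a first-row metal, so the complex is high-spin. The t₂g³e_g¹ (high-spin) configuration has an unevenly filled e_g set; the Jahn–Teller theorem predicts a tetragonal distortion (typically axial elongation) to lift the degeneracy.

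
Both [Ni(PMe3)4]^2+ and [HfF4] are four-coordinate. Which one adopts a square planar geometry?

[Ni(PMe3)4]^2+

For [Ni(PMe3)4]^2+: Summing ligand charges against the +2 overall charge gives an oxidation state of +2 for nickel. Group 10 minus oxidation state 2 gives a d⁸ configuration. Trimethylphosphine is a strong-field ligand (high in the spectrochemical series). A 3d d⁸ ion with strong-field ligands gains enough CFSE to favour square planar over tetrahedral. → square planar.
For [HfF4]: Each fluoride is −1; balancing the 0 overall charge requires Hf(IV). Group 4 minus oxidation state 4 gives a d⁰ configuration. A d⁰ ion has no crystal-field stabilisation preference between square planar and tetrahedral, so four ligands adopt the sterically favoured tetrahedral geometry. → tetrahedral.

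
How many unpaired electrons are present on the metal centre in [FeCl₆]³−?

5 unpaired electrons

Ligand charges: each chloride is −1. With an overall charge of −3 the iron centre must be in the +3 oxidation state.
Iron is a group-8 element; Fe(III) is therefore d⁵.
The spin state decides the count: Chloride is a weak-field ligand for a first-row metal, so the complex is high-spin.
An octahedral high-spin d⁵ ion is t₂g³e_g², giving 5 unpaired electrons.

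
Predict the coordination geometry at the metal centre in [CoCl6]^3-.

Ligand charges: each chloride is −1. With an overall charge of −3 the cobalt centre must be in the +3 oxidation state.
Cobalt is a group-9 element; Co(III) is therefore d⁶.
Coordination number: 6.
Six donors around a single metal centre give an octahedral coordination sphere.

octahedral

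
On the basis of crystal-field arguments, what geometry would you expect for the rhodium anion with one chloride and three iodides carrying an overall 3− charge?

square planar

Each chloride is −1; each iodide is −1; balancing the −3 overall charge requires Rh(I).
Group 9 minus oxidation state 1 gives a d⁸ configuration.
With 4 monodentate ligands the coordination number is 4.
A 4d d⁸ ion has a large crystal-field splitting; square planar leaves the high-energy d_{x²−y²} orbital empty and maximises CFSE.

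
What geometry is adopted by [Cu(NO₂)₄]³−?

tetrahedral

Summing ligand charges against the −3 overall charge gives an oxidation state of +1 for copper.
Group 11 minus oxidation state 1 gives a d¹⁰ configuration.
Coordination number: 4.
A d¹⁰ ion has no crystal-field stabilisation preference between square planar and tetrahedral, so four ligands adopt the sterically favoured tetrahedral geometry.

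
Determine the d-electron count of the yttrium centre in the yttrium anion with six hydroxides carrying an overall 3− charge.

Each hydroxide is −1; balancing the −3 overall charge requires Y(III).
Y sits in group 3, so the d-electron count is 3 − 3 = 0.

d0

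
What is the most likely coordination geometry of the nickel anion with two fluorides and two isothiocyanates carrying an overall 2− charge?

Ligand charges: each fluoride is −1; each isothiocyanate is −1. With an overall charge of −2 the nickel centre must be in the +2 oxidation state.
Group 10 minus oxidation state 2 gives a d⁸ configuration.
Coordination number: 4.
Fluoride and isothiocyanate are weak-field ligands.
With weak-field ligands the CFSE gain from square planar is small, so a 3d d⁸ ion takes the sterically preferred tetrahedral geometry.

tetrahedral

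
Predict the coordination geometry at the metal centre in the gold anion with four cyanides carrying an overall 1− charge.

square planar

Summing ligand charges against the −1 overall charge gives an oxidation state of +3 for gold.
Group 11 minus oxidation state 3 gives a d⁸ configuration.
With 4 monodentate ligands the coordination number is 4.
A 5d d⁸ ion has a large crystal-field splitting; square planar leaves the high-energy d_{x²−y²} orbital empty and maximises CFSE.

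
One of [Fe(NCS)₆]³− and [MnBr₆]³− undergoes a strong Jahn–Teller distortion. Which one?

[Fe(NCS)₆]³−: Ligand charges: each isothiocyanate is −1. With an overall charge of −3 the iron centre must be in the +3 oxidation state. Fe sits in group 8, so the d-electron count is 8 − 3 = 5. Isothiocyanate is a weak-field ligand for a first-row metal, so the complex is high-spin. The d⁵ configuration leaves the e_g set evenly filled (or empty) — no strong Jahn–Teller driving force.
[MnBr₆]³−: Ligand charges: each bromide is −1. With an overall charge of −3 the manganese centre must be in the +3 oxidation state. Group 7 minus oxidation state 3 gives a d⁴ configuration. Bromide is a weak-field ligand for a first-row metal, so the complex is high-spin. The t₂g³e_g¹ (high-spin) configuration has an unevenly filled e_g set; the Jahn–Teller theorem predicts a tetragonal distortion (typically axial elongation) to lift the degeneracy.

[MnBr₆]³−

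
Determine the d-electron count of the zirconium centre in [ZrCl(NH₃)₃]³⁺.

d0

Ligand charges: each chloride is −1; ammonia is neutral. With an overall charge of +3 the zirconium centre must be in the +4 oxidation state.
Zr sits in group 4, so the d-electron count is 4 − 4 = 0.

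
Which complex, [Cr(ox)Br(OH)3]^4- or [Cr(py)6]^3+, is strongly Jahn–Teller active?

[Cr(ox)Br(OH)3]^4-: Each oxalate is −2; each bromide is −1; each hydroxide is −1; balancing the −4 overall charge requires Cr(II). Group 6 minus oxidation state 2 gives a d⁴ configuration. Bromide, hydroxide, and oxalate are weak-field ligands for a first-row metal, so the complex is high-spin. The t₂g³e_g¹ (high-spin) configuration has an unevenly filled e_g set; the Jahn–Teller theorem predicts a tetragonal distortion (typically axial elongation) to lift the degeneracy.
[Cr(py)6]^3+: Summing ligand charges against the +3 overall charge gives an oxidation state of +3 for chromium. Chromium is a group-6 element; Cr(III) is therefore d³. The d³ configuration leaves the e_g set evenly filled (or empty) — no strong Jahn–Teller driving force.

[Cr(ox)Br(OH)3]^4-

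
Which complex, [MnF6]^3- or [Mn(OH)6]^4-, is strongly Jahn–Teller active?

[MnF6]^3-

[MnF6]^3-: Ligand charges: each fluoride is −1. With an overall charge of −3 the manganese centre must be in the +3 oxidation state. Group 7 minus oxidation state 3 gives a d⁴ configuration. Fluoride is a weak-field ligand for a first-row metal, so the complex is high-spin. The t₂g³e_g¹ (high-spin) configuration has an unevenly filled e_g set; the Jahn–Teller theorem predicts a tetragonal distortion (typically axial elongation) to lift the degeneracy.
[Mn(OH)6]^4-: Summing ligand charges against the −4 overall charge gives an oxidation state of +2 for manganese. Group 7 minus oxidation state 2 gives a d⁵ configuration. Hydroxide is a weak-field ligand for a first-row metal, so the complex is high-spin. The d⁵ configuration leaves the e_g set evenly filled (or empty) — no strong Jahn–Teller driving force.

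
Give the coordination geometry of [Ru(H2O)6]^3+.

Water is neutral; balancing the +3 overall charge requires Ru(III).
Group 8 minus oxidation state 3 gives a d⁵ configuration.
Coordination number: 6.
Six donors around a single metal centre give an octahedral coordination sphere.

octahedral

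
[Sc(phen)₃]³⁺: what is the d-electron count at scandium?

d⁰

1,10-phenanthroline is neutral; balancing the +3 overall charge requires Sc(III).
Sc sits in group 3, so the d-electron count is 3 − 3 = 0.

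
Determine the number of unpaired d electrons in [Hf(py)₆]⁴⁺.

Summing ligand charges against the +4 overall charge gives an oxidation state of +4 for hafnium.
Hafnium is a group-4 element; Hf(IV) is therefore d⁰.
In an octahedral field the d⁰ configuration is t₂g⁰e_g⁰, giving 0 unpaired electrons.

0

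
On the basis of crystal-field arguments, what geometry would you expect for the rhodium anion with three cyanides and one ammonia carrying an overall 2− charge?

Ligand charges: each cyanide is −1; ammonia is neutral. With an overall charge of −2 the rhodium centre must be in the +1 oxidation state.
Rh sits in group 9, so the d-electron count is 9 − 1 = 8.
Coordination number: 4.
A 4d d⁸ ion has a large crystal-field splitting; square planar leaves the high-energy d_{x²−y²} orbital empty and maximises CFSE.

square planar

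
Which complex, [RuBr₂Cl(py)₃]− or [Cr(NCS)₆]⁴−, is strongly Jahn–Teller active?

[RuBr₂Cl(py)₃]−: Summing ligand charges against the −1 overall charge gives an oxidation state of +2 for ruthenium. Ruthenium is a group-8 element; Ru(II) is therefore d⁶. A 4d ion has a large Δₒ and is invariably low-spin. The d⁶ configuration leaves the e_g set evenly filled (or empty) — no strong Jahn–Teller driving force.
[Cr(NCS)₆]⁴−: Each isothiocyanate is −1; balancing the −4 overall charge requires Cr(II). Chromium is a group-6 element; Cr(II) is therefore d⁴. Isothiocyanate is a weak-field ligand for a first-row metal, so the complex is high-spin. The t₂g³e_g¹ (high-spin) configuration has an unevenly filled e_g set; the Jahn–Teller theorem predicts a tetragonal distortion (typically axial elongation) to lift the degeneracy.

[Cr(NCS)₆]⁴−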